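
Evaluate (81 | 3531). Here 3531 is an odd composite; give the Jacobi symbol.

0

Reciprocity: 81 ≡ 1 and 3531 ≡ 3 (mod 4), so (81/3531) = +(3531/81).
Reduce top mod 81: now compute (48/81).
Pull out 2^4: since 81 ≡ 1 (mod 8), (2/81) = +1, so (2/81)^4 = +1.
Reciprocity: 3 ≡ 3 and 81 ≡ 1 (mod 4), so (3/81) = +(81/3).
Reduce top mod 3: now compute (0/3).
Top reduces to 0: gcd > 1, so the symbol is 0.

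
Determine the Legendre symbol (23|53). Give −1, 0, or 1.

-1

Reciprocity: 23 ≡ 3 and 53 ≡ 1 (mod 4), so (23/53) = +(53/23).
Reduce top mod 23: now compute (7/23).
Reciprocity: 7 ≡ 3 and 23 ≡ 3 (mod 4), so (7/23) = −(23/7).
Reduce top mod 7: now compute (2/7).
Pull out 2: since 7 ≡ 7 (mod 8), (2/7) = +1.
Reached (1/7) = 1. Collecting the sign flips along the way, the symbol is -1.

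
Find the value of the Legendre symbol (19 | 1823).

1

Reciprocity: 19 ≡ 3 and 1823 ≡ 3 (mod 4), so (19/1823) = −(1823/19).
Reduce top mod 19: now compute (18/19).
Pull out 2: since 19 ≡ 3 (mod 8), (2/19) = -1.
Reciprocity: 9 ≡ 1 and 19 ≡ 3 (mod 4), so (9/19) = +(19/9).
Reduce top mod 9: now compute (1/9).
Reached (1/9) = 1. Collecting the sign flips along the way, the symbol is +1.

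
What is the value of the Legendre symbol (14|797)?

Pull out 2: since 797 ≡ 5 (mod 8), (2/797) = -1.
Reciprocity: 7 ≡ 3 and 797 ≡ 1 (mod 4), so (7/797) = +(797/7).
Reduce top mod 7: now compute (6/7).
Pull out 2: since 7 ≡ 7 (mod 8), (2/7) = +1.
Reciprocity: 3 ≡ 3 and 7 ≡ 3 (mod 4), so (3/7) = −(7/3).
Reduce top mod 3: now compute (1/3).
Reached (1/3) = 1. Collecting the sign flips along the way, the symbol is +1.

1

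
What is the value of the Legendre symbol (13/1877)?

Reciprocity: 13 ≡ 1 and 1877 ≡ 1 (mod 4), so (13/1877) = +(1877/13).
Reduce top mod 13: now compute (5/13).
Reciprocity: 5 ≡ 1 and 13 ≡ 1 (mod 4), so (5/13) = +(13/5).
Reduce top mod 5: now compute (3/5).
Reciprocity: 3 ≡ 3 and 5 ≡ 1 (mod 4), so (3/5) = +(5/3).
Reduce top mod 3: now compute (2/3).
Pull out 2: since 3 ≡ 3 (mod 8), (2/3) = -1.
Reached (1/3) = 1. Collecting the sign flips along the way, the symbol is -1.

-1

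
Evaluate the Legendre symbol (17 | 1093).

-1

Reciprocity: 17 ≡ 1 and 1093 ≡ 1 (mod 4), so (17/1093) = +(1093/17).
Reduce top mod 17: now compute (5/17).
Reciprocity: 5 ≡ 1 and 17 ≡ 1 (mod 4), so (5/17) = +(17/5).
Reduce top mod 5: now compute (2/5).
Pull out 2: since 5 ≡ 5 (mod 8), (2/5) = -1.
Reached (1/5) = 1. Collecting the sign flips along the way, the symbol is -1.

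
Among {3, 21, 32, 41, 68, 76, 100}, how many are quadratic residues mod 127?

(3/127) = -1 → non-residue.
(21/127) = +1 → QR.
(32/127) = +1 → QR.
(41/127) = +1 → QR.
(68/127) = +1 → QR.
(76/127) = +1 → QR.
(100/127) = +1 → QR.
Total quadratic residues among the 7: 6.

6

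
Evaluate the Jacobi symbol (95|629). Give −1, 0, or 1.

-1

Reciprocity: 95 ≡ 3 and 629 ≡ 1 (mod 4), so (95/629) = +(629/95).
Reduce top mod 95: now compute (59/95).
Reciprocity: 59 ≡ 3 and 95 ≡ 3 (mod 4), so (59/95) = −(95/59).
Reduce top mod 59: now compute (36/59).
Pull out 2^2: since 59 ≡ 3 (mod 8), (2/59) = -1, so (2/59)^2 = +1.
Reciprocity: 9 ≡ 1 and 59 ≡ 3 (mod 4), so (9/59) = +(59/9).
Reduce top mod 9: now compute (5/9).
Reciprocity: 5 ≡ 1 and 9 ≡ 1 (mod 4), so (5/9) = +(9/5).
Reduce top mod 5: now compute (4/5).
Pull out 2^2: since 5 ≡ 5 (mod 8), (2/5) = -1, so (2/5)^2 = +1.
Reached (1/5) = 1. Collecting the sign flips along the way, the symbol is -1.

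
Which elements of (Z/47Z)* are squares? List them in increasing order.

Square k = 1,…,23 (k and 47−k give the same square):
1²=1, 2²=4, 3²=9, 4²=16, 5²=25, 6²=36, 7²≡2, 8²≡17, 9²≡34, 10²≡6, 11²≡27, 12²≡3, 13²≡28, 14²≡8, 15²≡37, 16²≡21, 17²≡7, 18²≡42, 19²≡32, 20²≡24, 21²≡18, 22²≡14, 23²≡12 (mod 47).
So the quadratic residues mod 47 are {1, 2, 3, 4, 6, 7, 8, 9, 12, 14, 16, 17, 18, 21, 24, 25, 27, 28, 32, 34, 36, 37, 42}.

1,2,3,4,6,7,8,9,12,14,16,17,18,21,24,25,27,28,32,34,36,37,42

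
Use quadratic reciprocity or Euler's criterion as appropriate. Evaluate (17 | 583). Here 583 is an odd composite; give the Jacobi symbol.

Reciprocity: 17 ≡ 1 and 583 ≡ 3 (mod 4), so (17/583) = +(583/17).
Reduce top mod 17: now compute (5/17).
Reciprocity: 5 ≡ 1 and 17 ≡ 1 (mod 4), so (5/17) = +(17/5).
Reduce top mod 5: now compute (2/5).
Pull out 2: since 5 ≡ 5 (mod 8), (2/5) = -1.
Reached (1/5) = 1. Collecting the sign flips along the way, the symbol is -1.

-1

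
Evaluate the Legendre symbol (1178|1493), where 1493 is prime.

-1

Pull out 2: since 1493 ≡ 5 (mod 8), (2/1493) = -1.
Reciprocity: 589 ≡ 1 and 1493 ≡ 1 (mod 4), so (589/1493) = +(1493/589).
Reduce top mod 589: now compute (315/589).
Reciprocity: 315 ≡ 3 and 589 ≡ 1 (mod 4), so (315/589) = +(589/315).
Reduce top mod 315: now compute (274/315).
Pull out 2: since 315 ≡ 3 (mod 8), (2/315) = -1.
Reciprocity: 137 ≡ 1 and 315 ≡ 3 (mod 4), so (137/315) = +(315/137).
Reduce top mod 137: now compute (41/137).
Reciprocity: 41 ≡ 1 and 137 ≡ 1 (mod 4), so (41/137) = +(137/41).
Reduce top mod 41: now compute (14/41).
Pull out 2: since 41 ≡ 1 (mod 8), (2/41) = +1.
Reciprocity: 7 ≡ 3 and 41 ≡ 1 (mod 4), so (7/41) = +(41/7).
Reduce top mod 7: now compute (6/7).
Pull out 2: since 7 ≡ 7 (mod 8), (2/7) = +1.
Reciprocity: 3 ≡ 3 and 7 ≡ 3 (mod 4), so (3/7) = −(7/3).
Reduce top mod 3: now compute (1/3).
Reached (1/3) = 1. Collecting the sign flips along the way, the symbol is -1.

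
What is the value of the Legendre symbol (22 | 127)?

Euler's criterion: (22/127) ≡ 22^63 (mod 127).
22^2 ≡ 103 (mod 127)
22^4 ≡ 68 (mod 127)
22^8 ≡ 52 (mod 127)
22^16 ≡ 37 (mod 127)
22^32 ≡ 99 (mod 127)
22^63 = 22^(32+16+8+4+2+1) ≡ 1 (mod 127).
Result is 1, so (22/127) = 1.

1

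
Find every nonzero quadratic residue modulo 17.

1 2 4 8 9 13 15 16

Square k = 1,…,8 (k and 17−k give the same square):
1²=1, 2²=4, 3²=9, 4²=16, 5²≡8, 6²≡2, 7²≡15, 8²≡13 (mod 17).
So the quadratic residues mod 17 are {1, 2, 4, 8, 9, 13, 15, 16}.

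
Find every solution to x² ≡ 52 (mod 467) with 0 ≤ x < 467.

156, 311

Since 467 ≡ 3 (mod 4), a square root of 52 is 52^((467+1)/4) = 52^117 mod 467.
Repeated squaring: 52^2≡369, 52^4≡264, 52^8≡113, 52^16≡160, 52^32≡382, 52^64≡220 (mod 467).
52^117 = 52^(64+32+16+4+1) ≡ 156 (mod 467).
Check: 156² = 24336 ≡ 52 (mod 467). The two roots are 156 and 311.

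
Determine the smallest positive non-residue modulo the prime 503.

(2/503) = +1, so 2 is a residue.
(3/503) = +1, so 3 is a residue.
(4/503) = +1, so 4 is a residue.
(5/503) = −1, so 5 is the smallest positive non-residue mod 503.

5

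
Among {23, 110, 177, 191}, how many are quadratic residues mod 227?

(23/227) = +1 → QR.
(110/227) = +1 → QR.
(177/227) = +1 → QR.
(191/227) = -1 → non-residue.
Total quadratic residues among the 4: 3.

3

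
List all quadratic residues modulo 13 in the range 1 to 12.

Square k = 1,…,6 (k and 13−k give the same square):
1²=1, 2²=4, 3²=9, 4²≡3, 5²≡12, 6²≡10 (mod 13).
So the quadratic residues mod 13 are {1, 3, 4, 9, 10, 12}.

1,3,4,9,10,12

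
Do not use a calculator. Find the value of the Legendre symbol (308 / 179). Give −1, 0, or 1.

First reduce: 308 ≡ 129 (mod 179).
Reciprocity: 129 ≡ 1 and 179 ≡ 3 (mod 4), so (129/179) = +(179/129).
Reduce top mod 129: now compute (50/129).
Pull out 2: since 129 ≡ 1 (mod 8), (2/129) = +1.
Reciprocity: 25 ≡ 1 and 129 ≡ 1 (mod 4), so (25/129) = +(129/25).
Reduce top mod 25: now compute (4/25).
Pull out 2^2: since 25 ≡ 1 (mod 8), (2/25) = +1, so (2/25)^2 = +1.
Reached (1/25) = 1. Collecting the sign flips along the way, the symbol is +1.

1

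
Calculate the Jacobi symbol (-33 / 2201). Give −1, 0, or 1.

-1

First reduce: -33 ≡ 2168 (mod 2201).
Pull out 2^3: since 2201 ≡ 1 (mod 8), (2/2201) = +1, so (2/2201)^3 = +1.
Reciprocity: 271 ≡ 3 and 2201 ≡ 1 (mod 4), so (271/2201) = +(2201/271).
Reduce top mod 271: now compute (33/271).
Reciprocity: 33 ≡ 1 and 271 ≡ 3 (mod 4), so (33/271) = +(271/33).
Reduce top mod 33: now compute (7/33).
Reciprocity: 7 ≡ 3 and 33 ≡ 1 (mod 4), so (7/33) = +(33/7).
Reduce top mod 7: now compute (5/7).
Reciprocity: 5 ≡ 1 and 7 ≡ 3 (mod 4), so (5/7) = +(7/5).
Reduce top mod 5: now compute (2/5).
Pull out 2: since 5 ≡ 5 (mod 8), (2/5) = -1.
Reached (1/5) = 1. Collecting the sign flips along the way, the symbol is -1.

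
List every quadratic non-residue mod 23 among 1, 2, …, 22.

Square k = 1,…,11 (k and 23−k give the same square):
1²=1, 2²=4, 3²=9, 4²=16, 5²≡2, 6²≡13, 7²≡3, 8²≡18, 9²≡12, 10²≡8, 11²≡6 (mod 23).
The residues are {1, 2, 3, 4, 6, 8, 9, 12, 13, 16, 18}; the non-residues are the remaining 11 nonzero classes.

5,7,10,11,14,15,17,19,20,21,22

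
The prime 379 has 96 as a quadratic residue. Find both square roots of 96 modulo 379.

170, 209

Since 379 ≡ 3 (mod 4), a square root of 96 is 96^((379+1)/4) = 96^95 mod 379.
Repeated squaring: 96^2≡120, 96^4≡377, 96^8≡4, 96^16≡16, 96^32≡256, 96^64≡348 (mod 379).
96^95 = 96^(64+16+8+4+2+1) ≡ 170 (mod 379).
Check: 170² = 28900 ≡ 96 (mod 379). The two roots are 170 and 209.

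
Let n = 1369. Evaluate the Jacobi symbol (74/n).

0

Pull out 2: since 1369 ≡ 1 (mod 8), (2/1369) = +1.
Reciprocity: 37 ≡ 1 and 1369 ≡ 1 (mod 4), so (37/1369) = +(1369/37).
Reduce top mod 37: now compute (0/37).
Top reduces to 0: gcd > 1, so the symbol is 0.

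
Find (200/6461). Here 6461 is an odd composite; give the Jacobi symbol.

-1

Pull out 2^3: since 6461 ≡ 5 (mod 8), (2/6461) = -1, so (2/6461)^3 = -1.
Reciprocity: 25 ≡ 1 and 6461 ≡ 1 (mod 4), so (25/6461) = +(6461/25).
Reduce top mod 25: now compute (11/25).
Reciprocity: 11 ≡ 3 and 25 ≡ 1 (mod 4), so (11/25) = +(25/11).
Reduce top mod 11: now compute (3/11).
Reciprocity: 3 ≡ 3 and 11 ≡ 3 (mod 4), so (3/11) = −(11/3).
Reduce top mod 3: now compute (2/3).
Pull out 2: since 3 ≡ 3 (mod 8), (2/3) = -1.
Reached (1/3) = 1. Collecting the sign flips along the way, the symbol is -1.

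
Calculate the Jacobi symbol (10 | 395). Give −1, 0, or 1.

Pull out 2: since 395 ≡ 3 (mod 8), (2/395) = -1.
Reciprocity: 5 ≡ 1 and 395 ≡ 3 (mod 4), so (5/395) = +(395/5).
Reduce top mod 5: now compute (0/5).
Top reduces to 0: gcd > 1, so the symbol is 0.

0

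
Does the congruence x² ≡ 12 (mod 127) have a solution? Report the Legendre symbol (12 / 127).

-1

Pull out 2^2: since 127 ≡ 7 (mod 8), (2/127) = +1, so (2/127)^2 = +1.
Reciprocity: 3 ≡ 3 and 127 ≡ 3 (mod 4), so (3/127) = −(127/3).
Reduce top mod 3: now compute (1/3).
Reached (1/3) = 1. Collecting the sign flips along the way, the symbol is -1.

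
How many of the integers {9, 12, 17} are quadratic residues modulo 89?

2

(9/89) = +1 → QR.
(12/89) = -1 → non-residue.
(17/89) = +1 → QR.
Total quadratic residues among the 3: 2.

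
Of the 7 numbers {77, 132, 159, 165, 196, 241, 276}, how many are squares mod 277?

4

(77/277) = -1 → non-residue.
(132/277) = -1 → non-residue.
(159/277) = -1 → non-residue.
(165/277) = +1 → QR.
(196/277) = +1 → QR.
(241/277) = +1 → QR.
(276/277) = +1 → QR.
Total quadratic residues among the 7: 4.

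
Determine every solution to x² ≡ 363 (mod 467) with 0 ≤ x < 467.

42, 425

Since 467 ≡ 3 (mod 4), a square root of 363 is 363^((467+1)/4) = 363^117 mod 467.
Repeated squaring: 363^2≡75, 363^4≡21, 363^8≡441, 363^16≡209, 363^32≡250, 363^64≡389 (mod 467).
363^117 = 363^(64+32+16+4+1) ≡ 425 (mod 467).
Check: 425² = 180625 ≡ 363 (mod 467). The two roots are 42 and 425.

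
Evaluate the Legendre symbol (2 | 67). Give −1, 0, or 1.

-1

Euler's criterion: (2/67) ≡ 2^33 (mod 67).
2^2 ≡ 4 (mod 67)
2^4 ≡ 16 (mod 67)
2^8 ≡ 55 (mod 67)
2^16 ≡ 10 (mod 67)
2^32 ≡ 33 (mod 67)
2^33 = 2^(32+1) ≡ 66 (mod 67).
Result is 66 ≡ −1, so (2/67) = −1.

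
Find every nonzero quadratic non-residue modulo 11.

2,6,7,8,10

Square k = 1,…,5 (k and 11−k give the same square):
1²=1, 2²=4, 3²=9, 4²≡5, 5²≡3 (mod 11).
The residues are {1, 3, 4, 5, 9}; the non-residues are the remaining 5 nonzero classes.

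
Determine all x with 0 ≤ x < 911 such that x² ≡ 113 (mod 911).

32, 879

Since 911 ≡ 3 (mod 4), a square root of 113 is 113^((911+1)/4) = 113^228 mod 911.
Repeated squaring: 113^2≡15, 113^4≡225, 113^8≡520, 113^16≡744, 113^32≡559, 113^64≡8, 113^128≡64 (mod 911).
113^228 = 113^(128+64+32+4) ≡ 32 (mod 911).
Check: 32² = 1024 ≡ 113 (mod 911). The two roots are 32 and 879.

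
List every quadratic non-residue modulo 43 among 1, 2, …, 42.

Square k = 1,…,21 (k and 43−k give the same square):
1²=1, 2²=4, 3²=9, 4²=16, 5²=25, 6²=36, 7²≡6, 8²≡21, 9²≡38, 10²≡14, 11²≡35, 12²≡15, 13²≡40, 14²≡24, 15²≡10, 16²≡41, 17²≡31, 18²≡23, 19²≡17, 20²≡13, 21²≡11 (mod 43).
The residues are {1, 4, 6, 9, 10, 11, 13, 14, 15, 16, 17, 21, 23, 24, 25, 31, 35, 36, 38, 40, 41}; the non-residues are the remaining 21 nonzero classes.

2, 3, 5, 7, 8, 12, 18, 19, 20, 22, 26, 27, 28, 29, 30, 32, 33, 34, 37, 39, 42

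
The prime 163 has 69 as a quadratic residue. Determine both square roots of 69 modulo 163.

Since 163 ≡ 3 (mod 4), a square root of 69 is 69^((163+1)/4) = 69^41 mod 163.
Repeated squaring: 69^2≡34, 69^4≡15, 69^8≡62, 69^16≡95, 69^32≡60 (mod 163).
69^41 = 69^(32+8+1) ≡ 118 (mod 163).
Check: 118² = 13924 ≡ 69 (mod 163). The two roots are 45 and 118.

45, 118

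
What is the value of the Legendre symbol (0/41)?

0

Top reduces to 0: gcd > 1, so the symbol is 0.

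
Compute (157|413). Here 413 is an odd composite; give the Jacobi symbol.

1

Reciprocity: 157 ≡ 1 and 413 ≡ 1 (mod 4), so (157/413) = +(413/157).
Reduce top mod 157: now compute (99/157).
Reciprocity: 99 ≡ 3 and 157 ≡ 1 (mod 4), so (99/157) = +(157/99).
Reduce top mod 99: now compute (58/99).
Pull out 2: since 99 ≡ 3 (mod 8), (2/99) = -1.
Reciprocity: 29 ≡ 1 and 99 ≡ 3 (mod 4), so (29/99) = +(99/29).
Reduce top mod 29: now compute (12/29).
Pull out 2^2: since 29 ≡ 5 (mod 8), (2/29) = -1, so (2/29)^2 = +1.
Reciprocity: 3 ≡ 3 and 29 ≡ 1 (mod 4), so (3/29) = +(29/3).
Reduce top mod 3: now compute (2/3).
Pull out 2: since 3 ≡ 3 (mod 8), (2/3) = -1.
Reached (1/3) = 1. Collecting the sign flips along the way, the symbol is +1.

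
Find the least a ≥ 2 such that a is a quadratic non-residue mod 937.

5

(2/937) = +1, so 2 is a residue.
(3/937) = +1, so 3 is a residue.
(4/937) = +1, so 4 is a residue.
(5/937) = −1, so 5 is the smallest positive non-residue mod 937.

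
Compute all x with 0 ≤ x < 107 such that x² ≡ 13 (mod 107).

21, 86

Since 107 ≡ 3 (mod 4), a square root of 13 is 13^((107+1)/4) = 13^27 mod 107.
Repeated squaring: 13^2≡62, 13^4≡99, 13^8≡64, 13^16≡30 (mod 107).
13^27 = 13^(16+8+2+1) ≡ 86 (mod 107).
Check: 86² = 7396 ≡ 13 (mod 107). The two roots are 21 and 86.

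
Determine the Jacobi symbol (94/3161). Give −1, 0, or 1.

Pull out 2: since 3161 ≡ 1 (mod 8), (2/3161) = +1.
Reciprocity: 47 ≡ 3 and 3161 ≡ 1 (mod 4), so (47/3161) = +(3161/47).
Reduce top mod 47: now compute (12/47).
Pull out 2^2: since 47 ≡ 7 (mod 8), (2/47) = +1, so (2/47)^2 = +1.
Reciprocity: 3 ≡ 3 and 47 ≡ 3 (mod 4), so (3/47) = −(47/3).
Reduce top mod 3: now compute (2/3).
Pull out 2: since 3 ≡ 3 (mod 8), (2/3) = -1.
Reached (1/3) = 1. Collecting the sign flips along the way, the symbol is +1.

1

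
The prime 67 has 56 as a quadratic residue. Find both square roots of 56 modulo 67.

18, 49

Since 67 ≡ 3 (mod 4), a square root of 56 is 56^((67+1)/4) = 56^17 mod 67.
Repeated squaring: 56^2≡54, 56^4≡35, 56^8≡19, 56^16≡26 (mod 67).
56^17 = 56^(16+1) ≡ 49 (mod 67).
Check: 49² = 2401 ≡ 56 (mod 67). The two roots are 18 and 49.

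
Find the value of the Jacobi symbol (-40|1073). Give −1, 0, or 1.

-1

First reduce: -40 ≡ 1033 (mod 1073).
Reciprocity: 1033 ≡ 1 and 1073 ≡ 1 (mod 4), so (1033/1073) = +(1073/1033).
Reduce top mod 1033: now compute (40/1033).
Pull out 2^3: since 1033 ≡ 1 (mod 8), (2/1033) = +1, so (2/1033)^3 = +1.
Reciprocity: 5 ≡ 1 and 1033 ≡ 1 (mod 4), so (5/1033) = +(1033/5).
Reduce top mod 5: now compute (3/5).
Reciprocity: 3 ≡ 3 and 5 ≡ 1 (mod 4), so (3/5) = +(5/3).
Reduce top mod 3: now compute (2/3).
Pull out 2: since 3 ≡ 3 (mod 8), (2/3) = -1.
Reached (1/3) = 1. Collecting the sign flips along the way, the symbol is -1.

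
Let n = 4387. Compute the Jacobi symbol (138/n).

1

Pull out 2: since 4387 ≡ 3 (mod 8), (2/4387) = -1.
Reciprocity: 69 ≡ 1 and 4387 ≡ 3 (mod 4), so (69/4387) = +(4387/69).
Reduce top mod 69: now compute (40/69).
Pull out 2^3: since 69 ≡ 5 (mod 8), (2/69) = -1, so (2/69)^3 = -1.
Reciprocity: 5 ≡ 1 and 69 ≡ 1 (mod 4), so (5/69) = +(69/5).
Reduce top mod 5: now compute (4/5).
Pull out 2^2: since 5 ≡ 5 (mod 8), (2/5) = -1, so (2/5)^2 = +1.
Reached (1/5) = 1. Collecting the sign flips along the way, the symbol is +1.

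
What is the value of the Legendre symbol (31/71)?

-1

Reciprocity: 31 ≡ 3 and 71 ≡ 3 (mod 4), so (31/71) = −(71/31).
Reduce top mod 31: now compute (9/31).
Reciprocity: 9 ≡ 1 and 31 ≡ 3 (mod 4), so (9/31) = +(31/9).
Reduce top mod 9: now compute (4/9).
Pull out 2^2: since 9 ≡ 1 (mod 8), (2/9) = +1, so (2/9)^2 = +1.
Reached (1/9) = 1. Collecting the sign flips along the way, the symbol is -1.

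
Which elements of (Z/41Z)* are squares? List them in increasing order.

1, 2, 4, 5, 8, 9, 10, 16, 18, 20, 21, 23, 25, 31, 32, 33, 36, 37, 39, 40

Square k = 1,…,20 (k and 41−k give the same square):
1²=1, 2²=4, 3²=9, 4²=16, 5²=25, 6²=36, 7²≡8, 8²≡23, 9²≡40, 10²≡18, 11²≡39, 12²≡21, 13²≡5, 14²≡32, 15²≡20, 16²≡10, 17²≡2, 18²≡37, 19²≡33, 20²≡31 (mod 41).
So the quadratic residues mod 41 are {1, 2, 4, 5, 8, 9, 10, 16, 18, 20, 21, 23, 25, 31, 32, 33, 36, 37, 39, 40}.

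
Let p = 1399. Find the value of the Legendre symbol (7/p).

1

Reciprocity: 7 ≡ 3 and 1399 ≡ 3 (mod 4), so (7/1399) = −(1399/7).
Reduce top mod 7: now compute (6/7).
Pull out 2: since 7 ≡ 7 (mod 8), (2/7) = +1.
Reciprocity: 3 ≡ 3 and 7 ≡ 3 (mod 4), so (3/7) = −(7/3).
Reduce top mod 3: now compute (1/3).
Reached (1/3) = 1. Collecting the sign flips along the way, the symbol is +1.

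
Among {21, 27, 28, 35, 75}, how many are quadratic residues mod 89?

1

(21/89) = +1 → QR.
(27/89) = -1 → non-residue.
(28/89) = -1 → non-residue.
(35/89) = -1 → non-residue.
(75/89) = -1 → non-residue.
Total quadratic residues among the 5: 1.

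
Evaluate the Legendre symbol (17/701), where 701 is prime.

Euler's criterion: (17/701) ≡ 17^350 (mod 701).
17^2 ≡ 289 (mod 701)
17^4 ≡ 102 (mod 701)
17^8 ≡ 590 (mod 701)
17^16 ≡ 404 (mod 701)
17^32 ≡ 584 (mod 701)
17^64 ≡ 370 (mod 701)
17^128 ≡ 205 (mod 701)
17^256 ≡ 666 (mod 701)
17^350 = 17^(256+64+16+8+4+2) ≡ 1 (mod 701).
Result is 1, so (17/701) = 1.

1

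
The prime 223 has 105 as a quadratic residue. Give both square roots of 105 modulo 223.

Since 223 ≡ 3 (mod 4), a square root of 105 is 105^((223+1)/4) = 105^56 mod 223.
Repeated squaring: 105^2≡98, 105^4≡15, 105^8≡2, 105^16≡4, 105^32≡16 (mod 223).
105^56 = 105^(32+16+8) ≡ 128 (mod 223).
Check: 128² = 16384 ≡ 105 (mod 223). The two roots are 95 and 128.

95, 128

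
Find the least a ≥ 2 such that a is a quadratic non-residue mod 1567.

3

(2/1567) = +1, so 2 is a residue.
(3/1567) = −1, so 3 is the smallest positive non-residue mod 1567.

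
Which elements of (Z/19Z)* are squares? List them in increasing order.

1 4 5 6 7 9 11 16 17

Square k = 1,…,9 (k and 19−k give the same square):
1²=1, 2²=4, 3²=9, 4²=16, 5²≡6, 6²≡17, 7²≡11, 8²≡7, 9²≡5 (mod 19).
So the quadratic residues mod 19 are {1, 4, 5, 6, 7, 9, 11, 16, 17}.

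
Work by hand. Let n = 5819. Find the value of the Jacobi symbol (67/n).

1

Reciprocity: 67 ≡ 3 and 5819 ≡ 3 (mod 4), so (67/5819) = −(5819/67).
Reduce top mod 67: now compute (57/67).
Reciprocity: 57 ≡ 1 and 67 ≡ 3 (mod 4), so (57/67) = +(67/57).
Reduce top mod 57: now compute (10/57).
Pull out 2: since 57 ≡ 1 (mod 8), (2/57) = +1.
Reciprocity: 5 ≡ 1 and 57 ≡ 1 (mod 4), so (5/57) = +(57/5).
Reduce top mod 5: now compute (2/5).
Pull out 2: since 5 ≡ 5 (mod 8), (2/5) = -1.
Reached (1/5) = 1. Collecting the sign flips along the way, the symbol is +1.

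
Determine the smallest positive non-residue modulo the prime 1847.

5

(2/1847) = +1, so 2 is a residue.
(3/1847) = +1, so 3 is a residue.
(4/1847) = +1, so 4 is a residue.
(5/1847) = −1, so 5 is the smallest positive non-residue mod 1847.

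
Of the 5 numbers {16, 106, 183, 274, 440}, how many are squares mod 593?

(16/593) = +1 → QR.
(106/593) = +1 → QR.
(183/593) = +1 → QR.
(274/593) = -1 → non-residue.
(440/593) = +1 → QR.
Total quadratic residues among the 5: 4.

4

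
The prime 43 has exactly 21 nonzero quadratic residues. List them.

1, 4, 6, 9, 10, 11, 13, 14, 15, 16, 17, 21, 23, 24, 25, 31, 35, 36, 38, 40, 41

Square k = 1,…,21 (k and 43−k give the same square):
1²=1, 2²=4, 3²=9, 4²=16, 5²=25, 6²=36, 7²≡6, 8²≡21, 9²≡38, 10²≡14, 11²≡35, 12²≡15, 13²≡40, 14²≡24, 15²≡10, 16²≡41, 17²≡31, 18²≡23, 19²≡17, 20²≡13, 21²≡11 (mod 43).
So the quadratic residues mod 43 are {1, 4, 6, 9, 10, 11, 13, 14, 15, 16, 17, 21, 23, 24, 25, 31, 35, 36, 38, 40, 41}.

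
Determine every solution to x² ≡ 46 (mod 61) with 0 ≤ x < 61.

30, 31

61 ≡ 1 (mod 4), so we find a root by search.
Trying successive values, 30² = 900 ≡ 46 (mod 61). The other root is 61 − 30 = 31.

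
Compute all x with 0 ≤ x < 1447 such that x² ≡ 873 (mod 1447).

155, 1292

Since 1447 ≡ 3 (mod 4), a square root of 873 is 873^((1447+1)/4) = 873^362 mod 1447.
Repeated squaring: 873^2≡1007, 873^4≡1149, 873^8≡537, 873^16≡416, 873^32≡863, 873^64≡1011, 873^128≡539, 873^256≡1121 (mod 1447).
873^362 = 873^(256+64+32+8+2) ≡ 1292 (mod 1447).
Check: 1292² = 1669264 ≡ 873 (mod 1447). The two roots are 155 and 1292.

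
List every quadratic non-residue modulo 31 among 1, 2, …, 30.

Square k = 1,…,15 (k and 31−k give the same square):
1²=1, 2²=4, 3²=9, 4²=16, 5²=25, 6²≡5, 7²≡18, 8²≡2, 9²≡19, 10²≡7, 11²≡28, 12²≡20, 13²≡14, 14²≡10, 15²≡8 (mod 31).
The residues are {1, 2, 4, 5, 7, 8, 9, 10, 14, 16, 18, 19, 20, 25, 28}; the non-residues are the remaining 15 nonzero classes.

3, 6, 11, 12, 13, 15, 17, 21, 22, 23, 24, 26, 27, 29, 30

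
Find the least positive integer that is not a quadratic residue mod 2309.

2

(2/2309) = −1, so 2 is the smallest positive non-residue mod 2309.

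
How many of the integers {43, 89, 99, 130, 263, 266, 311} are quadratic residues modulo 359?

2

(43/359) = -1 → non-residue.
(89/359) = -1 → non-residue.
(99/359) = +1 → QR.
(130/359) = -1 → non-residue.
(263/359) = -1 → non-residue.
(266/359) = +1 → QR.
(311/359) = -1 → non-residue.
Total quadratic residues among the 7: 2.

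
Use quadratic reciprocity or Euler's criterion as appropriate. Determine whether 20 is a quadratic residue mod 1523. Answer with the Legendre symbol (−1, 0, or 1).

Pull out 2^2: since 1523 ≡ 3 (mod 8), (2/1523) = -1, so (2/1523)^2 = +1.
Reciprocity: 5 ≡ 1 and 1523 ≡ 3 (mod 4), so (5/1523) = +(1523/5).
Reduce top mod 5: now compute (3/5).
Reciprocity: 3 ≡ 3 and 5 ≡ 1 (mod 4), so (3/5) = +(5/3).
Reduce top mod 3: now compute (2/3).
Pull out 2: since 3 ≡ 3 (mod 8), (2/3) = -1.
Reached (1/3) = 1. Collecting the sign flips along the way, the symbol is -1.

-1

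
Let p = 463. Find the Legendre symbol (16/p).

Euler's criterion: (16/463) ≡ 16^231 (mod 463).
16^2 ≡ 256 (mod 463)
16^4 ≡ 253 (mod 463)
16^8 ≡ 115 (mod 463)
16^16 ≡ 261 (mod 463)
16^32 ≡ 60 (mod 463)
16^64 ≡ 359 (mod 463)
16^128 ≡ 167 (mod 463)
16^231 = 16^(128+64+32+4+2+1) ≡ 1 (mod 463).
Result is 1, so (16/463) = 1.

1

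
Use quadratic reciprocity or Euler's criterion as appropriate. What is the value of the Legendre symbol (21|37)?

Euler's criterion: (21/37) ≡ 21^18 (mod 37).
21^2 ≡ 34 (mod 37)
21^4 ≡ 9 (mod 37)
21^8 ≡ 7 (mod 37)
21^16 ≡ 12 (mod 37)
21^18 = 21^(16+2) ≡ 1 (mod 37).
Result is 1, so (21/37) = 1.

1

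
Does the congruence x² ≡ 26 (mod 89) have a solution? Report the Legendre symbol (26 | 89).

-1

Pull out 2: since 89 ≡ 1 (mod 8), (2/89) = +1.
Reciprocity: 13 ≡ 1 and 89 ≡ 1 (mod 4), so (13/89) = +(89/13).
Reduce top mod 13: now compute (11/13).
Reciprocity: 11 ≡ 3 and 13 ≡ 1 (mod 4), so (11/13) = +(13/11).
Reduce top mod 11: now compute (2/11).
Pull out 2: since 11 ≡ 3 (mod 8), (2/11) = -1.
Reached (1/11) = 1. Collecting the sign flips along the way, the symbol is -1.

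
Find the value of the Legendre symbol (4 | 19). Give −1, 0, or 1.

1

Euler's criterion: (4/19) ≡ 4^9 (mod 19).
4^2 ≡ 16 (mod 19)
4^4 ≡ 9 (mod 19)
4^8 ≡ 5 (mod 19)
4^9 = 4^(8+1) ≡ 1 (mod 19).
Result is 1, so (4/19) = 1.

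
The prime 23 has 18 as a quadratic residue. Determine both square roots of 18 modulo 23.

Since 23 ≡ 3 (mod 4), a square root of 18 is 18^((23+1)/4) = 18^6 mod 23.
Repeated squaring: 18^2≡2, 18^4≡4 (mod 23).
18^6 = 18^(4+2) ≡ 8 (mod 23).
Check: 8² = 64 ≡ 18 (mod 23). The two roots are 8 and 15.

8, 15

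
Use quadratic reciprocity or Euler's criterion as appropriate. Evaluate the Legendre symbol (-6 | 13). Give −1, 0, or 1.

Euler's criterion: (-6/13) ≡ 7^6 (mod 13).
7^2 ≡ 10 (mod 13)
7^4 ≡ 9 (mod 13)
7^6 = 7^(4+2) ≡ 12 (mod 13).
Result is 12 ≡ −1, so (-6/13) = −1.

-1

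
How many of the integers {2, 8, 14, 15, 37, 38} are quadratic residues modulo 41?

(2/41) = +1 → QR.
(8/41) = +1 → QR.
(14/41) = -1 → non-residue.
(15/41) = -1 → non-residue.
(37/41) = +1 → QR.
(38/41) = -1 → non-residue.
Total quadratic residues among the 6: 3.

3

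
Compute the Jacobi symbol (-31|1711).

-1

First reduce: -31 ≡ 1680 (mod 1711).
Pull out 2^4: since 1711 ≡ 7 (mod 8), (2/1711) = +1, so (2/1711)^4 = +1.
Reciprocity: 105 ≡ 1 and 1711 ≡ 3 (mod 4), so (105/1711) = +(1711/105).
Reduce top mod 105: now compute (31/105).
Reciprocity: 31 ≡ 3 and 105 ≡ 1 (mod 4), so (31/105) = +(105/31).
Reduce top mod 31: now compute (12/31).
Pull out 2^2: since 31 ≡ 7 (mod 8), (2/31) = +1, so (2/31)^2 = +1.
Reciprocity: 3 ≡ 3 and 31 ≡ 3 (mod 4), so (3/31) = −(31/3).
Reduce top mod 3: now compute (1/3).
Reached (1/3) = 1. Collecting the sign flips along the way, the symbol is -1.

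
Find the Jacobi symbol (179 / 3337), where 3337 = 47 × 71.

-1

Reciprocity: 179 ≡ 3 and 3337 ≡ 1 (mod 4), so (179/3337) = +(3337/179).
Reduce top mod 179: now compute (115/179).
Reciprocity: 115 ≡ 3 and 179 ≡ 3 (mod 4), so (115/179) = −(179/115).
Reduce top mod 115: now compute (64/115).
Pull out 2^6: since 115 ≡ 3 (mod 8), (2/115) = -1, so (2/115)^6 = +1.
Reached (1/115) = 1. Collecting the sign flips along the way, the symbol is -1.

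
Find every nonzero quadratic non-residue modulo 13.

Square k = 1,…,6 (k and 13−k give the same square):
1²=1, 2²=4, 3²=9, 4²≡3, 5²≡12, 6²≡10 (mod 13).
The residues are {1, 3, 4, 9, 10, 12}; the non-residues are the remaining 6 nonzero classes.

2,5,6,7,8,11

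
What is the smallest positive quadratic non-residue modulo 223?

(2/223) = +1, so 2 is a residue.
(3/223) = −1, so 3 is the smallest positive non-residue mod 223.

3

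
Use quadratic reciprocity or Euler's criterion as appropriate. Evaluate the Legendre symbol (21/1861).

-1

Reciprocity: 21 ≡ 1 and 1861 ≡ 1 (mod 4), so (21/1861) = +(1861/21).
Reduce top mod 21: now compute (13/21).
Reciprocity: 13 ≡ 1 and 21 ≡ 1 (mod 4), so (13/21) = +(21/13).
Reduce top mod 13: now compute (8/13).
Pull out 2^3: since 13 ≡ 5 (mod 8), (2/13) = -1, so (2/13)^3 = -1.
Reached (1/13) = 1. Collecting the sign flips along the way, the symbol is -1.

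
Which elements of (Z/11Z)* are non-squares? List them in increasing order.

2 6 7 8 10

Square k = 1,…,5 (k and 11−k give the same square):
1²=1, 2²=4, 3²=9, 4²≡5, 5²≡3 (mod 11).
The residues are {1, 3, 4, 5, 9}; the non-residues are the remaining 5 nonzero classes.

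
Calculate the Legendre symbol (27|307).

-1

Reciprocity: 27 ≡ 3 and 307 ≡ 3 (mod 4), so (27/307) = −(307/27).
Reduce top mod 27: now compute (10/27).
Pull out 2: since 27 ≡ 3 (mod 8), (2/27) = -1.
Reciprocity: 5 ≡ 1 and 27 ≡ 3 (mod 4), so (5/27) = +(27/5).
Reduce top mod 5: now compute (2/5).
Pull out 2: since 5 ≡ 5 (mod 8), (2/5) = -1.
Reached (1/5) = 1. Collecting the sign flips along the way, the symbol is -1.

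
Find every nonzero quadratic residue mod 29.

Square k = 1,…,14 (k and 29−k give the same square):
1²=1, 2²=4, 3²=9, 4²=16, 5²=25, 6²≡7, 7²≡20, 8²≡6, 9²≡23, 10²≡13, 11²≡5, 12²≡28, 13²≡24, 14²≡22 (mod 29).
So the quadratic residues mod 29 are {1, 4, 5, 6, 7, 9, 13, 16, 20, 22, 23, 24, 25, 28}.

1 4 5 6 7 9 13 16 20 22 23 24 25 28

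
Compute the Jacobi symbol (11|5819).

Reciprocity: 11 ≡ 3 and 5819 ≡ 3 (mod 4), so (11/5819) = −(5819/11).
Reduce top mod 11: now compute (0/11).
Top reduces to 0: gcd > 1, so the symbol is 0.

0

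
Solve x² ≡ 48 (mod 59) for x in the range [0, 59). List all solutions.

15, 44

Since 59 ≡ 3 (mod 4), a square root of 48 is 48^((59+1)/4) = 48^15 mod 59.
Repeated squaring: 48^2≡3, 48^4≡9, 48^8≡22 (mod 59).
48^15 = 48^(8+4+2+1) ≡ 15 (mod 59).
Check: 15² = 225 ≡ 48 (mod 59). The two roots are 15 and 44.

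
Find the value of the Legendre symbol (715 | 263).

-1

First reduce: 715 ≡ 189 (mod 263).
Reciprocity: 189 ≡ 1 and 263 ≡ 3 (mod 4), so (189/263) = +(263/189).
Reduce top mod 189: now compute (74/189).
Pull out 2: since 189 ≡ 5 (mod 8), (2/189) = -1.
Reciprocity: 37 ≡ 1 and 189 ≡ 1 (mod 4), so (37/189) = +(189/37).
Reduce top mod 37: now compute (4/37).
Pull out 2^2: since 37 ≡ 5 (mod 8), (2/37) = -1, so (2/37)^2 = +1.
Reached (1/37) = 1. Collecting the sign flips along the way, the symbol is -1.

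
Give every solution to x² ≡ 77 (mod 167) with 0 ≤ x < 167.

Since 167 ≡ 3 (mod 4), a square root of 77 is 77^((167+1)/4) = 77^42 mod 167.
Repeated squaring: 77^2≡84, 77^4≡42, 77^8≡94, 77^16≡152, 77^32≡58 (mod 167).
77^42 = 77^(32+8+2) ≡ 54 (mod 167).
Check: 54² = 2916 ≡ 77 (mod 167). The two roots are 54 and 113.

54, 113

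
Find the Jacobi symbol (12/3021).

Pull out 2^2: since 3021 ≡ 5 (mod 8), (2/3021) = -1, so (2/3021)^2 = +1.
Reciprocity: 3 ≡ 3 and 3021 ≡ 1 (mod 4), so (3/3021) = +(3021/3).
Reduce top mod 3: now compute (0/3).
Top reduces to 0: gcd > 1, so the symbol is 0.

0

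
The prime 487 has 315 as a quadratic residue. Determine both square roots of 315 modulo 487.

169, 318

Since 487 ≡ 3 (mod 4), a square root of 315 is 315^((487+1)/4) = 315^122 mod 487.
Repeated squaring: 315^2≡364, 315^4≡32, 315^8≡50, 315^16≡65, 315^32≡329, 315^64≡127 (mod 487).
315^122 = 315^(64+32+16+8+2) ≡ 169 (mod 487).
Check: 169² = 28561 ≡ 315 (mod 487). The two roots are 169 and 318.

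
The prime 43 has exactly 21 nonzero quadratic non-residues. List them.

2 3 5 7 8 12 18 19 20 22 26 27 28 29 30 32 33 34 37 39 42

Square k = 1,…,21 (k and 43−k give the same square):
1²=1, 2²=4, 3²=9, 4²=16, 5²=25, 6²=36, 7²≡6, 8²≡21, 9²≡38, 10²≡14, 11²≡35, 12²≡15, 13²≡40, 14²≡24, 15²≡10, 16²≡41, 17²≡31, 18²≡23, 19²≡17, 20²≡13, 21²≡11 (mod 43).
The residues are {1, 4, 6, 9, 10, 11, 13, 14, 15, 16, 17, 21, 23, 24, 25, 31, 35, 36, 38, 40, 41}; the non-residues are the remaining 21 nonzero classes.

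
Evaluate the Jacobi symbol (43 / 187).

-1

Reciprocity: 43 ≡ 3 and 187 ≡ 3 (mod 4), so (43/187) = −(187/43).
Reduce top mod 43: now compute (15/43).
Reciprocity: 15 ≡ 3 and 43 ≡ 3 (mod 4), so (15/43) = −(43/15).
Reduce top mod 15: now compute (13/15).
Reciprocity: 13 ≡ 1 and 15 ≡ 3 (mod 4), so (13/15) = +(15/13).
Reduce top mod 13: now compute (2/13).
Pull out 2: since 13 ≡ 5 (mod 8), (2/13) = -1.
Reached (1/13) = 1. Collecting the sign flips along the way, the symbol is -1.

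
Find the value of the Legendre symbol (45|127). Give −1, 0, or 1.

Reciprocity: 45 ≡ 1 and 127 ≡ 3 (mod 4), so (45/127) = +(127/45).
Reduce top mod 45: now compute (37/45).
Reciprocity: 37 ≡ 1 and 45 ≡ 1 (mod 4), so (37/45) = +(45/37).
Reduce top mod 37: now compute (8/37).
Pull out 2^3: since 37 ≡ 5 (mod 8), (2/37) = -1, so (2/37)^3 = -1.
Reached (1/37) = 1. Collecting the sign flips along the way, the symbol is -1.

-1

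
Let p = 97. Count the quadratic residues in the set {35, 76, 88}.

2

(35/97) = +1 → QR.
(76/97) = -1 → non-residue.
(88/97) = +1 → QR.
Total quadratic residues among the 3: 2.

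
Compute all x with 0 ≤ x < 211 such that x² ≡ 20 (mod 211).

81, 130

Since 211 ≡ 3 (mod 4), a square root of 20 is 20^((211+1)/4) = 20^53 mod 211.
Repeated squaring: 20^2≡189, 20^4≡62, 20^8≡46, 20^16≡6, 20^32≡36 (mod 211).
20^53 = 20^(32+16+4+1) ≡ 81 (mod 211).
Check: 81² = 6561 ≡ 20 (mod 211). The two roots are 81 and 130.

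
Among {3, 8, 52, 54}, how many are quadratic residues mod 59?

1

(3/59) = +1 → QR.
(8/59) = -1 → non-residue.
(52/59) = -1 → non-residue.
(54/59) = -1 → non-residue.
Total quadratic residues among the 4: 1.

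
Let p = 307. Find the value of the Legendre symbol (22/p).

-1

Pull out 2: since 307 ≡ 3 (mod 8), (2/307) = -1.
Reciprocity: 11 ≡ 3 and 307 ≡ 3 (mod 4), so (11/307) = −(307/11).
Reduce top mod 11: now compute (10/11).
Pull out 2: since 11 ≡ 3 (mod 8), (2/11) = -1.
Reciprocity: 5 ≡ 1 and 11 ≡ 3 (mod 4), so (5/11) = +(11/5).
Reduce top mod 5: now compute (1/5).
Reached (1/5) = 1. Collecting the sign flips along the way, the symbol is -1.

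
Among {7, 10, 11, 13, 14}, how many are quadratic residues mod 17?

1

(7/17) = -1 → non-residue.
(10/17) = -1 → non-residue.
(11/17) = -1 → non-residue.
(13/17) = +1 → QR.
(14/17) = -1 → non-residue.
Total quadratic residues among the 5: 1.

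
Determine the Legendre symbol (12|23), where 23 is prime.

Pull out 2^2: since 23 ≡ 7 (mod 8), (2/23) = +1, so (2/23)^2 = +1.
Reciprocity: 3 ≡ 3 and 23 ≡ 3 (mod 4), so (3/23) = −(23/3).
Reduce top mod 3: now compute (2/3).
Pull out 2: since 3 ≡ 3 (mod 8), (2/3) = -1.
Reached (1/3) = 1. Collecting the sign flips along the way, the symbol is +1.

1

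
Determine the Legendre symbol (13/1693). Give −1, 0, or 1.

1

Reciprocity: 13 ≡ 1 and 1693 ≡ 1 (mod 4), so (13/1693) = +(1693/13).
Reduce top mod 13: now compute (3/13).
Reciprocity: 3 ≡ 3 and 13 ≡ 1 (mod 4), so (3/13) = +(13/3).
Reduce top mod 3: now compute (1/3).
Reached (1/3) = 1. Collecting the sign flips along the way, the symbol is +1.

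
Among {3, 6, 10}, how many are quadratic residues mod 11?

1

(3/11) = +1 → QR.
(6/11) = -1 → non-residue.
(10/11) = -1 → non-residue.
Total quadratic residues among the 3: 1.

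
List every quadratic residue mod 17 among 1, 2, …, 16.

1, 2, 4, 8, 9, 13, 15, 16

Square k = 1,…,8 (k and 17−k give the same square):
1²=1, 2²=4, 3²=9, 4²=16, 5²≡8, 6²≡2, 7²≡15, 8²≡13 (mod 17).
So the quadratic residues mod 17 are {1, 2, 4, 8, 9, 13, 15, 16}.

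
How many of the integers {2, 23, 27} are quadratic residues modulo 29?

1

(2/29) = -1 → non-residue.
(23/29) = +1 → QR.
(27/29) = -1 → non-residue.
Total quadratic residues among the 3: 1.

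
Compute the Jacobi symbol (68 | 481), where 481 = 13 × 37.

-1

Pull out 2^2: since 481 ≡ 1 (mod 8), (2/481) = +1, so (2/481)^2 = +1.
Reciprocity: 17 ≡ 1 and 481 ≡ 1 (mod 4), so (17/481) = +(481/17).
Reduce top mod 17: now compute (5/17).
Reciprocity: 5 ≡ 1 and 17 ≡ 1 (mod 4), so (5/17) = +(17/5).
Reduce top mod 5: now compute (2/5).
Pull out 2: since 5 ≡ 5 (mod 8), (2/5) = -1.
Reached (1/5) = 1. Collecting the sign flips along the way, the symbol is -1.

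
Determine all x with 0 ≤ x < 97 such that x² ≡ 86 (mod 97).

38, 59

97 ≡ 1 (mod 4), so we find a root by search.
Trying successive values, 38² = 1444 ≡ 86 (mod 97). The other root is 97 − 38 = 59.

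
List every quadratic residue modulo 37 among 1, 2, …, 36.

1 3 4 7 9 10 11 12 16 21 25 26 27 28 30 33 34 36

Square k = 1,…,18 (k and 37−k give the same square):
1²=1, 2²=4, 3²=9, 4²=16, 5²=25, 6²=36, 7²≡12, 8²≡27, 9²≡7, 10²≡26, 11²≡10, 12²≡33, 13²≡21, 14²≡11, 15²≡3, 16²≡34, 17²≡30, 18²≡28 (mod 37).
So the quadratic residues mod 37 are {1, 3, 4, 7, 9, 10, 11, 12, 16, 21, 25, 26, 27, 28, 30, 33, 34, 36}.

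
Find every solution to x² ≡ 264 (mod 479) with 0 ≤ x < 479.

64, 415

Since 479 ≡ 3 (mod 4), a square root of 264 is 264^((479+1)/4) = 264^120 mod 479.
Repeated squaring: 264^2≡241, 264^4≡122, 264^8≡35, 264^16≡267, 264^32≡397, 264^64≡18 (mod 479).
264^120 = 264^(64+32+16+8) ≡ 64 (mod 479).
Check: 64² = 4096 ≡ 264 (mod 479). The two roots are 64 and 415.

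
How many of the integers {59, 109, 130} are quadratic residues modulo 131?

(59/131) = +1 → QR.
(109/131) = +1 → QR.
(130/131) = -1 → non-residue.
Total quadratic residues among the 3: 2.

2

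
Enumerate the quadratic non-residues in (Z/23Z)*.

5,7,10,11,14,15,17,19,20,21,22

Square k = 1,…,11 (k and 23−k give the same square):
1²=1, 2²=4, 3²=9, 4²=16, 5²≡2, 6²≡13, 7²≡3, 8²≡18, 9²≡12, 10²≡8, 11²≡6 (mod 23).
The residues are {1, 2, 3, 4, 6, 8, 9, 12, 13, 16, 18}; the non-residues are the remaining 11 nonzero classes.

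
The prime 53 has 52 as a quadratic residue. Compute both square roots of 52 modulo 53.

53 ≡ 1 (mod 4), so we find a root by search.
Trying successive values, 23² = 529 ≡ 52 (mod 53). The other root is 53 − 23 = 30.

23, 30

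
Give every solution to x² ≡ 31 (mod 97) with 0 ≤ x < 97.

97 ≡ 1 (mod 4), so we find a root by search.
Trying successive values, 15² = 225 ≡ 31 (mod 97). The other root is 97 − 15 = 82.

15, 82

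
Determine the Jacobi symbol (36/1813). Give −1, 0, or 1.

1

Pull out 2^2: since 1813 ≡ 5 (mod 8), (2/1813) = -1, so (2/1813)^2 = +1.
Reciprocity: 9 ≡ 1 and 1813 ≡ 1 (mod 4), so (9/1813) = +(1813/9).
Reduce top mod 9: now compute (4/9).
Pull out 2^2: since 9 ≡ 1 (mod 8), (2/9) = +1, so (2/9)^2 = +1.
Reached (1/9) = 1. Collecting the sign flips along the way, the symbol is +1.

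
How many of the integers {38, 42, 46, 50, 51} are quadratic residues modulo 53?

(38/53) = +1 → QR.
(42/53) = +1 → QR.
(46/53) = +1 → QR.
(50/53) = -1 → non-residue.
(51/53) = -1 → non-residue.
Total quadratic residues among the 5: 3.

3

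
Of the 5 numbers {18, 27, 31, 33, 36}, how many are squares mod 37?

3

(18/37) = -1 → non-residue.
(27/37) = +1 → QR.
(31/37) = -1 → non-residue.
(33/37) = +1 → QR.
(36/37) = +1 → QR.
Total quadratic residues among the 5: 3.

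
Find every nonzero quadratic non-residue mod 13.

2, 5, 6, 7, 8, 11

Square k = 1,…,6 (k and 13−k give the same square):
1²=1, 2²=4, 3²=9, 4²≡3, 5²≡12, 6²≡10 (mod 13).
The residues are {1, 3, 4, 9, 10, 12}; the non-residues are the remaining 6 nonzero classes.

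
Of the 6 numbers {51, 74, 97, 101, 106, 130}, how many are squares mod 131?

(51/131) = -1 → non-residue.
(74/131) = +1 → QR.
(97/131) = -1 → non-residue.
(101/131) = +1 → QR.
(106/131) = -1 → non-residue.
(130/131) = -1 → non-residue.
Total quadratic residues among the 6: 2.

2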